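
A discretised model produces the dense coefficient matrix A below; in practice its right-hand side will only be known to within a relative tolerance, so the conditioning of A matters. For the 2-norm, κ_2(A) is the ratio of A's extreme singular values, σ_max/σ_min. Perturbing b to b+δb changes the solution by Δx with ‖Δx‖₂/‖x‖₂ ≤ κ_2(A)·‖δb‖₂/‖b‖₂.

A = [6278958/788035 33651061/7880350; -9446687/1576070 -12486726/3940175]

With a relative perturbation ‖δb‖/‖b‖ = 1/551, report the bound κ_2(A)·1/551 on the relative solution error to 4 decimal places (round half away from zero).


form AᵀA = [9877645981561/99359865796 6585035817024/124199832245; 6585035817024/124199832245 70242688448881/2483996644900] with trace 548760965377/4297572050 and determinant 163047361/1375223056
λ_max, λ_min = (548760965377/4297572050 ± √75282459568557186125376/4617281381235300625)/2 = 12769/100, 319225/343805764
σ_max=√(12769/100)=(113/10), σ_min=√(319225/343805764)=(565/18542) → κ = 370.8400
bound on ‖Δx‖/‖x‖: κ·ε = 370.8400·1/551 = 0.6730

0.6730


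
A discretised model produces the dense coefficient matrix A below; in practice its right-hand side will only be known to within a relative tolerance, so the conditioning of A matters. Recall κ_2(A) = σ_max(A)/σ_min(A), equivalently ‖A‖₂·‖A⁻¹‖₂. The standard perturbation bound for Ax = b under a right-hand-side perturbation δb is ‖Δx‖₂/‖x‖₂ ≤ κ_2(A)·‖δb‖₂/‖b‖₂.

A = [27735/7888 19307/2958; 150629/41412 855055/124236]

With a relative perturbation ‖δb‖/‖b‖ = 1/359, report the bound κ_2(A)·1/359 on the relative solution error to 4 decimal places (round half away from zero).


form AᵀA = [835025041/32626944 587085235/12235104; 587085235/12235104 1651210621/18352656] with trace 117420745/1016064 and determinant 3418801/16257024
eigenvalues of AᵀA: λ = (tr ± √(tr²−4·det))/2 = 1849/16, 1849/1016064
κ_2(A) = √(λ_max/λ_min) = √((1849/16) / (1849/1016064)) = 252.0000
κ_2(A)·‖δb‖/‖b‖ = 0.7019

0.7019


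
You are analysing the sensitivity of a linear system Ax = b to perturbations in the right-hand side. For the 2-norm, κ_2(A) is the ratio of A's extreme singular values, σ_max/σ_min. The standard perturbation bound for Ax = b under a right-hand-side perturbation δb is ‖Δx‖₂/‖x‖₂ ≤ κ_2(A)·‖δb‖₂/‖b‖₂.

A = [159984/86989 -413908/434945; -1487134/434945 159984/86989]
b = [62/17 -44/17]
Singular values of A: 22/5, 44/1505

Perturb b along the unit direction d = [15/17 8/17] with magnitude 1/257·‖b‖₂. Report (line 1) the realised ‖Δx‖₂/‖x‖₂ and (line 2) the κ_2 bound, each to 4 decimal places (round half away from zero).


0.0087
0.5856

largest singular value 22/5, smallest 44/1505
condition number: (22/5) ÷ (44/1505) = 150.5000
bound on ‖Δx‖/‖x‖: κ·ε = 150.5000·1/257 = 0.5856
solve Ax = b  →  x = [32.9947 59.9332]
2-norm of b is 4.4721; of x, 68.4151
δb = ε·‖b‖·d = [0.0154 0.0082]; solving A·Δx = δb gives ‖Δx‖ = 0.5952
realised ‖Δx‖/‖x‖ = 0.0087
so the bound overstates the realised error by a factor of ≈ 67.3116 (computed from the unrounded values)


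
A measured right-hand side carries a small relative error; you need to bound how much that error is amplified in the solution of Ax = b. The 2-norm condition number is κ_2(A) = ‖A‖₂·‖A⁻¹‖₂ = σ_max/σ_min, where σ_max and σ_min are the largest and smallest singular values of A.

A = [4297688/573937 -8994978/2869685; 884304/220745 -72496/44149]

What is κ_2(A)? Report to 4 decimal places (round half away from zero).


324.6250

AᵀA = [2055051785536/28495128025 -34250481648/1139805121; -34250481648/1139805121 356798737156/28495128025]; tr = 14271304868/168610225, det = 286557184/4215255625
solving λ² − 14271304868/168610225·λ + 286557184/4215255625 = 0 gives λ = 2116/25, 135424/168610225
κ_2(A) = √(λ_max/λ_min) = √((2116/25) / (135424/168610225)) = 324.6250


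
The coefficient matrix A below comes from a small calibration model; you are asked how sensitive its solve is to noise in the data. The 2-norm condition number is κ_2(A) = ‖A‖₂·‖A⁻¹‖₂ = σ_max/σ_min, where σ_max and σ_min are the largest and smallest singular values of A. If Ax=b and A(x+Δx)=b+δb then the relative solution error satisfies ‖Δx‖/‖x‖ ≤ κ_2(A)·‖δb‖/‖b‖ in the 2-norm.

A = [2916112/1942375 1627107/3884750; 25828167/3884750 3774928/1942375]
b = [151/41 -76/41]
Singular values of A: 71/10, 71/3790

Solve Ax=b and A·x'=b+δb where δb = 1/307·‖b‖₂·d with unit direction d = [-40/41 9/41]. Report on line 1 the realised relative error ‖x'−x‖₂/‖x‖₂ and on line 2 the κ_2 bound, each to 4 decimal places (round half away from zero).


0.0034
1.2345

from the listed singular values, σ₁ = 71/10, σ_n = 71/3790
κ_2(A) = (71/10) / (71/3790) = 379.0000
bound on ‖Δx‖/‖x‖: κ·ε = 379.0000·1/307 = 1.2345
solve Ax = b  →  x = [59.6507 -205.0197]
‖b‖ = 4.1231, ‖x‖ = 213.5212
with δb = [-0.0131 0.0029], A·Δx = δb → ‖Δx‖ = 0.7169
dividing the unrounded norms, ‖Δx‖/‖x‖ = 0.0034
realised/bound (from unrounded values) ≈ 0.0027


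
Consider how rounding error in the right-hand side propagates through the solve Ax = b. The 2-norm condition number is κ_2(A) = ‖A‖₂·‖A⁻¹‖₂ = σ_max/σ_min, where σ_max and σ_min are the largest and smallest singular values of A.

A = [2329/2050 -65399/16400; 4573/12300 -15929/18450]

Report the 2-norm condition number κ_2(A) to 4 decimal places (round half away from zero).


form AᵀA = [25721/18000 -523957/108000; -523957/108000 43150301/2592000] with trace 374833/20736 and determinant 83521/331776
char-poly roots: 289/16 and 289/20736
σ_max=√(289/16)=(17/4), σ_min=√(289/20736)=(17/144) → κ = 36.0000

36.0000


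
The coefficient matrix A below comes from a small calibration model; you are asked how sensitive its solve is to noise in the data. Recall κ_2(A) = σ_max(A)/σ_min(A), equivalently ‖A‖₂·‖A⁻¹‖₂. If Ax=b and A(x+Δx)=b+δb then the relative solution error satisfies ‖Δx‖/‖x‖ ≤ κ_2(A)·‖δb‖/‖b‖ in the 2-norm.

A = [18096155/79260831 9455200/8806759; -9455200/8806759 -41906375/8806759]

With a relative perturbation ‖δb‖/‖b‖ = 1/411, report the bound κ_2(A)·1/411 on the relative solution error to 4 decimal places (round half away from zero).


AᵀA = [4502639022025/3737227442481 2223201176000/415247493609; 2223201176000/415247493609 1097885230625/46138610401]; tr = 55580810650/2223216801, det = 9765625/2223216801
eigenvalues of AᵀA: λ = (tr ± √(tr²−4·det))/2 = 25, 390625/2223216801
σ_max=√25=5, σ_min=√(390625/2223216801)=(625/47151) → κ = 377.2080
κ_2(A)·‖δb‖/‖b‖ = 0.9178

0.9178


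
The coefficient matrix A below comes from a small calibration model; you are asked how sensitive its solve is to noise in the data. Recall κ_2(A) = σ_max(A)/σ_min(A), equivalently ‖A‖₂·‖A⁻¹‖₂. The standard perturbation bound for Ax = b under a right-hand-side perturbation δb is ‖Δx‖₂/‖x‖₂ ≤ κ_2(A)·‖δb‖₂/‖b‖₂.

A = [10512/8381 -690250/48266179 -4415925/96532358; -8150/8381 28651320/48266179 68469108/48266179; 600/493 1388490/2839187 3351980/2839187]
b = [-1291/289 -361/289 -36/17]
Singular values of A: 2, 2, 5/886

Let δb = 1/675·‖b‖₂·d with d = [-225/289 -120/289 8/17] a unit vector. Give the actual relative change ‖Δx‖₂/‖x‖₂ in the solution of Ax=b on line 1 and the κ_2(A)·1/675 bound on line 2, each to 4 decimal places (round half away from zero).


σ_max = 2, σ_min = 5/886
condition number: 2 ÷ (5/886) = 354.4000
κ_2(A)·‖δb‖/‖b‖ = 0.5250
solve Ax = b  →  x = [-1.7414 -491.1321 203.4430]
2-norm of b is 5.0990; of x, 531.6040
Δx = A⁻¹·δb where δb = 1/675·5.0990·d; ‖Δx‖ = 1.3386
realised ‖Δx‖/‖x‖ = 0.0025
realised/bound (from unrounded values) ≈ 0.0048

0.0025
0.5250


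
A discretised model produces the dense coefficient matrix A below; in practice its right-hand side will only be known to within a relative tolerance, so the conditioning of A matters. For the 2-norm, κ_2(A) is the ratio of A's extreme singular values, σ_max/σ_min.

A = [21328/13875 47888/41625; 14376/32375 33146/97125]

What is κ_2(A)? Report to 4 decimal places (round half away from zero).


AᵀA = [38638912/15093225 86935952/45279675; 86935952/45279675 195612292/135839025]; tr = 21734500/5433561, det = 1024/5433561
solving λ² − 21734500/5433561·λ + 1024/5433561 = 0 gives λ = 4, 256/5433561
κ = σ_max/σ_min = 2/(16/2331) = 291.3750

291.3750


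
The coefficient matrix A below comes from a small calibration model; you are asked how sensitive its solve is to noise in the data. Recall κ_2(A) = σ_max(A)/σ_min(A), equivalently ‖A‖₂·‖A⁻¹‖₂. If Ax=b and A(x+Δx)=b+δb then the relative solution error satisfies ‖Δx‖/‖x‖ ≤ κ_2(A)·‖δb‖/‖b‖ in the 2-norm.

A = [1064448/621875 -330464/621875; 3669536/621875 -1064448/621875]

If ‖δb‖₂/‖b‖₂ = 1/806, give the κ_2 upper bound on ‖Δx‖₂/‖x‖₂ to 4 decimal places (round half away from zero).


0.2469

form AᵀA = [934306816/24750625 -272498688/24750625; -272498688/24750625 79504384/24750625] with trace 40552448/990025 and determinant 1048576/24750625
char-poly roots: 1024/25 and 1024/990025
σ_max=√(1024/25)=(32/5), σ_min=√(1024/990025)=(32/995) → κ = 199.0000
bound on ‖Δx‖/‖x‖: κ·ε = 199.0000·1/806 = 0.2469


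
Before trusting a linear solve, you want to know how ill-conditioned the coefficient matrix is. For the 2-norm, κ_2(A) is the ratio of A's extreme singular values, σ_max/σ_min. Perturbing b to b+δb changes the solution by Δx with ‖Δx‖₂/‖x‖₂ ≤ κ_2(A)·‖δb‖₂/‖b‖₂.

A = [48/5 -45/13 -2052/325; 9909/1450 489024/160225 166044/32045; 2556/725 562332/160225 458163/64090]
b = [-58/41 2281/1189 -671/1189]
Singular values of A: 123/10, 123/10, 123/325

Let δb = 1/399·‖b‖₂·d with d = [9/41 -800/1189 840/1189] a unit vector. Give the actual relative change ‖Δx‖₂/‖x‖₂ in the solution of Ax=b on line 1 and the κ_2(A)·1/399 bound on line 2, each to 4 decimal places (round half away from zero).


0.0031
0.0815

σ_max = 123/10, σ_min = 123/325
condition number: (123/10) ÷ (123/325) = 32.5000
bound on ‖Δx‖/‖x‖: κ·ε = 32.5000·1/399 = 0.0815
solve Ax = b  →  x = [-0.0163 4.7164 -2.3864]
‖b‖ = 2.4495, ‖x‖ = 5.2858
δb = ε·‖b‖·d = [0.0013 -0.0041 0.0043]; solving A·Δx = δb gives ‖Δx‖ = 0.0162
relative error = 0.0031
tightness: 0.0031 against a bound of 0.0815 (unrounded ratio ≈ 0.0377)


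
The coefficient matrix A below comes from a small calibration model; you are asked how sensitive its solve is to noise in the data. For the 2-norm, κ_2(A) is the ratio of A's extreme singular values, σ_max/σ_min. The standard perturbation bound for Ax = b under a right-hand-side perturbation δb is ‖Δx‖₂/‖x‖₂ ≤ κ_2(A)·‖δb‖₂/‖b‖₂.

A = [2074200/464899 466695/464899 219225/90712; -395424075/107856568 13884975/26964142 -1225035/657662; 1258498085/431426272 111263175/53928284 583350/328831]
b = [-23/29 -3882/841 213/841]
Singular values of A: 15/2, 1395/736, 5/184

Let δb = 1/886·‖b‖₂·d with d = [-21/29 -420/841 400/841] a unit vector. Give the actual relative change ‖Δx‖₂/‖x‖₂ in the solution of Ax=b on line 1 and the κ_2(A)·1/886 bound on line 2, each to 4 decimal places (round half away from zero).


0.0018
0.3115

from the listed singular values, σ₁ = 15/2, σ_n = 5/184
condition number: (15/2) ÷ (5/184) = 276.0000
κ_2(A)·‖δb‖/‖b‖ = 0.3115
solve Ax = b  →  x = [-50.1088 -12.8968 97.5373]
‖b‖₂ = 4.6904 and ‖x‖₂ = 110.4117
re-solving with b+δb shifts x by Δx of norm 0.1948
realised ‖Δx‖/‖x‖ = 0.0018
so the bound overstates the realised error by a factor of ≈ 176.5488 (computed from the unrounded values)


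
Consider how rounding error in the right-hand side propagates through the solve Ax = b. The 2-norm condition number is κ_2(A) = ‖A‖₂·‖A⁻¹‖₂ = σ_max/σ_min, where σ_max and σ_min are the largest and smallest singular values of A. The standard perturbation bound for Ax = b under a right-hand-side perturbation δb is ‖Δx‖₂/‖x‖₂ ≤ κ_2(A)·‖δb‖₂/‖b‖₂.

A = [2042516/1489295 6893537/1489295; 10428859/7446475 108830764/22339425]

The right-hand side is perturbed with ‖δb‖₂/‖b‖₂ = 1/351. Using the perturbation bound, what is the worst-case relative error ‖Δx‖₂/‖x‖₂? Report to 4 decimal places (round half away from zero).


0.7023

form AᵀA = [253338751841/65933400625 2605223143936/197800201875; 2605223143936/197800201875 26797059424681/593400605625] with trace 46523373106/949440969 and determinant 37515625/949440969
λ_max, λ_min = (46523373106/949440969 ± √2164281769674673524736/901438153615658961)/2 = 49, 765625/949440969
κ = σ_max/σ_min = 7/(875/30813) = 246.5040
perturbation bound = 246.5040·1/351 = 0.7023


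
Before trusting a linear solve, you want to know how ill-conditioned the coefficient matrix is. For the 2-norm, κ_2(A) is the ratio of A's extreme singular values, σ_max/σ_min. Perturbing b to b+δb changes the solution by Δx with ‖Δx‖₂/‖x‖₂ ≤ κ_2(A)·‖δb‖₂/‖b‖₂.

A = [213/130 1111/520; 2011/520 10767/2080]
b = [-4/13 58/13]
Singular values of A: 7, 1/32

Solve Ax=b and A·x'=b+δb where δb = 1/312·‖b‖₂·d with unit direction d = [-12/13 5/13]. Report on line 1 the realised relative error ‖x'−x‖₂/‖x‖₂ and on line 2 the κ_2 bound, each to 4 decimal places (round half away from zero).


from the listed singular values, σ₁ = 7, σ_n = 1/32
condition number: 7 ÷ (1/32) = 224.0000
worst-case relative error ≤ 224.0000 × 1/312 = 0.7179
solve Ax = b  →  x = [-50.8571 38.8571]
‖b‖ = 4.4721, ‖x‖ = 64.0026
δb = ε·‖b‖·d = [-0.0132 0.0055]; solving A·Δx = δb gives ‖Δx‖ = 0.4587
dividing the unrounded norms, ‖Δx‖/‖x‖ = 0.0072
realised/bound (from unrounded values) ≈ 0.0100

0.0072
0.7179


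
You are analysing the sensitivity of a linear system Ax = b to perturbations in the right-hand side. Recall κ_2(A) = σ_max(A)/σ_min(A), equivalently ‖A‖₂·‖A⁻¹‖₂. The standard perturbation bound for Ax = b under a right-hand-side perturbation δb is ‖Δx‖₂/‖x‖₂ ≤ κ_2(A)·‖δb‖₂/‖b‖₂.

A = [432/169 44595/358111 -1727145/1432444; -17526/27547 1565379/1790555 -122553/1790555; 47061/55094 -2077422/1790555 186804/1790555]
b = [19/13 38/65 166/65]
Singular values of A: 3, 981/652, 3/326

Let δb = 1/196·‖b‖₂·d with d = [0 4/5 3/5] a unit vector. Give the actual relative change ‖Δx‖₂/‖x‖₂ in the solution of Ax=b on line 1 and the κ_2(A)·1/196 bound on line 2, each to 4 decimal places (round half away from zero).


0.0077
1.6633

σ_max = 3, σ_min = 3/326
condition number: 3 ÷ (3/326) = 326.0000
κ_2(A)·‖δb‖/‖b‖ = 1.6633
solve Ax = b  →  x = [84.2051 76.4476 185.2024]
2-norm of b is 3.0000; of x, 217.3354
δb = ε·‖b‖·d = [0.0000 0.0122 0.0092]; solving A·Δx = δb gives ‖Δx‖ = 1.6633
realised ‖Δx‖/‖x‖ = 0.0077
tightness: 0.0077 against a bound of 1.6633 (unrounded ratio ≈ 0.0046)


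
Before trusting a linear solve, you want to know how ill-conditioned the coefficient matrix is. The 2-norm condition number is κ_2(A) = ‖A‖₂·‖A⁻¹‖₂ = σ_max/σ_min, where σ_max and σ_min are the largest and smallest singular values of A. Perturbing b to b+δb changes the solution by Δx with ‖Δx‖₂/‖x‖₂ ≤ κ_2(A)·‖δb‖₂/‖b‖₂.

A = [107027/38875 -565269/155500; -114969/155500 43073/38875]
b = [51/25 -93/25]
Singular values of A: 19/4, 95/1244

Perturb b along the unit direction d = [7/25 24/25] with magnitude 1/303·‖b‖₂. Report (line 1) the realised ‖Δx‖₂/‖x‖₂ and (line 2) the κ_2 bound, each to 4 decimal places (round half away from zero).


0.0047
0.2053

σ_max = 19/4, σ_min = 95/1244
κ_2(A) = (19/4) / (95/1244) = 62.2000
bound on ‖Δx‖/‖x‖: κ·ε = 62.2000·1/303 = 0.2053
solve Ax = b  →  x = [-31.0484 -24.0758]
‖b‖ = 4.2426, ‖x‖ = 39.2893
δb = ε·‖b‖·d = [0.0039 0.0134]; solving A·Δx = δb gives ‖Δx‖ = 0.1834
relative error = 0.0047
realised/bound (from unrounded values) ≈ 0.0227


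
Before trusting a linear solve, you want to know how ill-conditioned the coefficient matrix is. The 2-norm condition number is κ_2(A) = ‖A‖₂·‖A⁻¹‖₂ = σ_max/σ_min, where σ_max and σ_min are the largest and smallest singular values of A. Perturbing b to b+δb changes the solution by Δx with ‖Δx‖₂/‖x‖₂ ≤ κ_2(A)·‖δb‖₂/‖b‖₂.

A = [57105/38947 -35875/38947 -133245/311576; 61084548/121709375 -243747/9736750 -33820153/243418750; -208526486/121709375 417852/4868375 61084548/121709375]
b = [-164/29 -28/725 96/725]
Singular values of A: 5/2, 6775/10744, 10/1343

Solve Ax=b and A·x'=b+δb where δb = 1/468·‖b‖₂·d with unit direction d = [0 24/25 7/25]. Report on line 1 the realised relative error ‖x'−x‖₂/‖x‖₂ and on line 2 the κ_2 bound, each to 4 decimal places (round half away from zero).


σ_max = 5/2, σ_min = 10/1343
κ_2(A) = (5/2) / (10/1343) = 335.7500
κ_2(A)·‖δb‖/‖b‖ = 0.7174
solve Ax = b  →  x = [0.2305 6.5376 -0.0672]
‖b‖ = 5.6569, ‖x‖ = 6.5420
re-solving with b+δb shifts x by Δx of norm 1.6233
realised ‖Δx‖/‖x‖ = 0.2481
realised/bound (from unrounded values) ≈ 0.3459

0.2481
0.7174


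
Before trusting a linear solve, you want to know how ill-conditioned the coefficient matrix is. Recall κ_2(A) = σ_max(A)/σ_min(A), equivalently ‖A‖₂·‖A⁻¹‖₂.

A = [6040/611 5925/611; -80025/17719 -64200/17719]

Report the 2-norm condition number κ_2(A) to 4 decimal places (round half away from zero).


M = AᵀA = [219438025/1857769 208488000/1857769; 208488000/1857769 199085625/1857769]. tr(M)=497650/2209, det(M)=140625/2209
eigenvalues of AᵀA: λ = (tr ± √(tr²−4·det))/2 = 225, 625/2209
κ_2(A) = √(λ_max/λ_min) = √(225 / (625/2209)) = 28.2000

28.2000


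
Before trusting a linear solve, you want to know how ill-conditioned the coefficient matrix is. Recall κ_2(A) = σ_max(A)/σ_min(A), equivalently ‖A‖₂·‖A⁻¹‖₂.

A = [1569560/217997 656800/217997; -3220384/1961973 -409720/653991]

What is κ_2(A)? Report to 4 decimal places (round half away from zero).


M = AᵀA = [124875597376/2289909609 17342894080/763303203; 17342894080/763303203 2409486400/254434401]. tr(M)=867224704/13549761, det(M)=2560000/13549761
solving λ² − 867224704/13549761·λ + 2560000/13549761 = 0 gives λ = 64, 40000/13549761
κ_2(A) = √(λ_max/λ_min) = √(64 / (40000/13549761)) = 147.2400

147.2400


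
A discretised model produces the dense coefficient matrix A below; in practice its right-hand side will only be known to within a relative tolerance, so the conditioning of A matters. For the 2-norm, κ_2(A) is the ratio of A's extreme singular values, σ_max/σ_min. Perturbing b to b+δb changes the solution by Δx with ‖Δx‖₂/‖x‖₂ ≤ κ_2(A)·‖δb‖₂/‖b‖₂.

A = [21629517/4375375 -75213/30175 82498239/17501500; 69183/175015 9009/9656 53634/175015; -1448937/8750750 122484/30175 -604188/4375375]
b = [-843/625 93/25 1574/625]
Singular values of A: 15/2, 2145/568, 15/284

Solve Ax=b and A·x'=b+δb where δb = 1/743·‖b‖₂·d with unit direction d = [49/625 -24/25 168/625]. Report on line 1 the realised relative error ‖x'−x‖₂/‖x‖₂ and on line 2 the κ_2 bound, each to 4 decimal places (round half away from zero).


0.0021
0.1911

σ_max = 15/2, σ_min = 15/284
κ = σ_max/σ_min = (15/2)/(15/284) = 142.0000
worst-case relative error ≤ 142.0000 × 1/743 = 0.1911
solve Ax = b  →  x = [39.2727 0.8264 -41.0355]
2-norm of b is 4.6904; of x, 56.8062
re-solving with b+δb shifts x by Δx of norm 0.1195
relative error = 0.0021
so the bound overstates the realised error by a factor of ≈ 90.8334 (computed from the unrounded values)


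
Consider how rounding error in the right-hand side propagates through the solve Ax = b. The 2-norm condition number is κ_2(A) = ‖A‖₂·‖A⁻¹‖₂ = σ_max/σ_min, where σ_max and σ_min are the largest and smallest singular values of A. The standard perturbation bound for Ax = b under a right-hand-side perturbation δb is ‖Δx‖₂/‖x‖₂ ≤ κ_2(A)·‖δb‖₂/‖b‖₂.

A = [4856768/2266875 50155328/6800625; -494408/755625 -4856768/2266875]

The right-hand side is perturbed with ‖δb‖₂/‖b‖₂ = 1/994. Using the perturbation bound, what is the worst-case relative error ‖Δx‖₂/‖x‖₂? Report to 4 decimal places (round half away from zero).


0.2737

M = AᵀA = [41261038144/8221955625 424326106624/24665866875; 424326106624/24665866875 4364561096704/73997600625]. tr(M)=7577456704/118396161, det(M)=6553600/118396161
solving λ² − 7577456704/118396161·λ + 6553600/118396161 = 0 gives λ = 64, 102400/118396161
σ_max=√64=8, σ_min=√(102400/118396161)=(320/10881) → κ = 272.0250
bound on ‖Δx‖/‖x‖: κ·ε = 272.0250·1/994 = 0.2737


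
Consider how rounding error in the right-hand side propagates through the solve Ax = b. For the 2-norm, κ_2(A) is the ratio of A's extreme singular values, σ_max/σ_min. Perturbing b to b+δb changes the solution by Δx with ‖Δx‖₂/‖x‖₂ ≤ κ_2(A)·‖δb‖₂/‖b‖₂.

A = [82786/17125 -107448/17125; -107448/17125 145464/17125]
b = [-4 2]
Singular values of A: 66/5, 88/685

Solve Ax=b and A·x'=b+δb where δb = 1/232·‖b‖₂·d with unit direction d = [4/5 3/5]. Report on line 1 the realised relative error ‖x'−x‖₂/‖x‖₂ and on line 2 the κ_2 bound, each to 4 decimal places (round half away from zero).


0.0096
0.4429

σ_max = 66/5, σ_min = 88/685
κ_2(A) = (66/5) / (88/685) = 102.7500
perturbation bound = 102.7500·1/232 = 0.4429
solve Ax = b  →  x = [-12.6364 -9.0985]
2-norm of b is 4.4721; of x, 15.5711
re-solving with b+δb shifts x by Δx of norm 0.1500
realised ‖Δx‖/‖x‖ = 0.0096
tightness: 0.0096 against a bound of 0.4429 (unrounded ratio ≈ 0.0218)


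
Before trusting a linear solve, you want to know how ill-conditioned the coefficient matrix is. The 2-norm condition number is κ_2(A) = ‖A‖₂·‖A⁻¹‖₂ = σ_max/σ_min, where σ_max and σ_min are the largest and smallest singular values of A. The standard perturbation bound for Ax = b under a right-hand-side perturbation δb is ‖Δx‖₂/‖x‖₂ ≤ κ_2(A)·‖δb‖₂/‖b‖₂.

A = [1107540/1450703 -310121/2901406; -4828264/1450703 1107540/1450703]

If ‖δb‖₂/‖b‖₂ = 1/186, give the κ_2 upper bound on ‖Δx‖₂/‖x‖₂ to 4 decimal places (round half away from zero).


M = AᵀA = [14597726416/1251956689 -3283302330/1251956689; -3283302330/1251956689 2976058561/5007826756]. tr(M)=36506225/2979076, det(M)=38416/744769
char-poly roots: 49/4 and 3136/744769
κ_2(A) = √(λ_max/λ_min) = √((49/4) / (3136/744769)) = 53.9375
perturbation bound = 53.9375·1/186 = 0.2900

0.2900


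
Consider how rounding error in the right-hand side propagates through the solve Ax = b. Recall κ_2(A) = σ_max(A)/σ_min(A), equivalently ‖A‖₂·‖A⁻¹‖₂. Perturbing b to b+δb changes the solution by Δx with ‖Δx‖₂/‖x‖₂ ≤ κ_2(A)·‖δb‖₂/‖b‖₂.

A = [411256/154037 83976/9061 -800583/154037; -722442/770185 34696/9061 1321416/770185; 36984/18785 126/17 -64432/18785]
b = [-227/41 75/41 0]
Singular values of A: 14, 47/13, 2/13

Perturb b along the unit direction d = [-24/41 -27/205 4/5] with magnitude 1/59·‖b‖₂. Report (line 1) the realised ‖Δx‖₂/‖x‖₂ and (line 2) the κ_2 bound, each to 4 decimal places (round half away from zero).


0.0329
1.5424

σ_max = 14, σ_min = 2/13
κ_2(A) = 14 / (2/13) = 91.0000
perturbation bound = 91.0000·1/59 = 1.5424
solve Ax = b  →  x = [16.7981 0.1384 9.9411]
2-norm of b is 5.8310; of x, 19.5197
re-solving with b+δb shifts x by Δx of norm 0.6424
relative error = 0.0329
so the bound overstates the realised error by a factor of ≈ 46.8665 (computed from the unrounded values)


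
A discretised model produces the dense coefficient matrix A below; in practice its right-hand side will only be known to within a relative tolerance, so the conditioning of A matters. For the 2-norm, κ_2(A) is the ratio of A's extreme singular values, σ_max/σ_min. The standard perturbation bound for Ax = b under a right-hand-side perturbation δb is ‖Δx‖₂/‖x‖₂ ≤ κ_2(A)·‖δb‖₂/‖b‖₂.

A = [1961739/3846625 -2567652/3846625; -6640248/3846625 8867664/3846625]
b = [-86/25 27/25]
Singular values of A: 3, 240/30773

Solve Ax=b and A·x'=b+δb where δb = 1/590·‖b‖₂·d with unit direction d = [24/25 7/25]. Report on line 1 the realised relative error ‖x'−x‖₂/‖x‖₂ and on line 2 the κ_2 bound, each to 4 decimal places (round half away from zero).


largest singular value 3, smallest 240/30773
κ = σ_max/σ_min = 3/(240/30773) = 384.6625
bound on ‖Δx‖/‖x‖: κ·ε = 384.6625·1/590 = 0.6520
solve Ax = b  →  x = [-308.1300 -230.2642]
‖b‖₂ = 3.6056 and ‖x‖₂ = 384.6631
Δx = A⁻¹·δb where δb = 1/590·3.6056·d; ‖Δx‖ = 0.7836
realised ‖Δx‖/‖x‖ = 0.0020
tightness: 0.0020 against a bound of 0.6520 (unrounded ratio ≈ 0.0031)

0.0020
0.6520


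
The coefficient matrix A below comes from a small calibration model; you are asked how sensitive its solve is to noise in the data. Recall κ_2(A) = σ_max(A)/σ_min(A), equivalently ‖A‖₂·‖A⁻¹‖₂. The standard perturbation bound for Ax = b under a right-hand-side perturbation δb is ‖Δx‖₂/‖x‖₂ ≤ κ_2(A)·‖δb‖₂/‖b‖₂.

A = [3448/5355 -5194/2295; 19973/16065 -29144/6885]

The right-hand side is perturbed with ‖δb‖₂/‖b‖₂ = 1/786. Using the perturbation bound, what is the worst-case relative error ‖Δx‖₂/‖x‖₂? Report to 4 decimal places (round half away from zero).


AᵀA = [350117/178605 -514376/76545; -514376/76545 755828/32805]; tr = 8037325/321489, det = 2500/321489
solving λ² − 8037325/321489·λ + 2500/321489 = 0 gives λ = 25, 100/321489
κ_2(A) = √(λ_max/λ_min) = √(25 / (100/321489)) = 283.5000
bound on ‖Δx‖/‖x‖: κ·ε = 283.5000·1/786 = 0.3607

0.3607


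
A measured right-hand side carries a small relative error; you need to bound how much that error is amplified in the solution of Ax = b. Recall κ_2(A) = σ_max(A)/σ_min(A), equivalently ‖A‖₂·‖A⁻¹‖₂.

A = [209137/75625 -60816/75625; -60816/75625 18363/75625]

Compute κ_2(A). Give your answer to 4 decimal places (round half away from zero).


M = AᵀA = [75898993/9150625 -22137024/9150625; -22137024/9150625 6457257/9150625]. tr(M)=131770/14641, det(M)=9/14641
eigenvalues of AᵀA: λ = (tr ± √(tr²−4·det))/2 = 9, 1/14641
so κ_2 = √(9 / (1/14641)) = 363.0000

363.0000


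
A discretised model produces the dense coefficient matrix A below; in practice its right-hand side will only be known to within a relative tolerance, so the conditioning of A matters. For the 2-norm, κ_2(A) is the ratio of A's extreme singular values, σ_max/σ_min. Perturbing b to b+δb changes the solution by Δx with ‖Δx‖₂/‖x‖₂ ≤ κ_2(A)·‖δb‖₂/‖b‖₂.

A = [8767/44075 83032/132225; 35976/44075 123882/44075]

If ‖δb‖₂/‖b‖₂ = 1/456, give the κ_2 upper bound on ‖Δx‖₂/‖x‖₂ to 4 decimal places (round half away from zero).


form AᵀA = [163133/231125 1677368/693375; 1677368/693375 17253428/2080125] with trace 149773/16641 and determinant 4/1849
λ_max, λ_min = (149773/16641 ± √22429555225/276922881)/2 = 9, 4/16641
κ_2(A) = √(λ_max/λ_min) = √(9 / (4/16641)) = 193.5000
bound on ‖Δx‖/‖x‖: κ·ε = 193.5000·1/456 = 0.4243

0.4243


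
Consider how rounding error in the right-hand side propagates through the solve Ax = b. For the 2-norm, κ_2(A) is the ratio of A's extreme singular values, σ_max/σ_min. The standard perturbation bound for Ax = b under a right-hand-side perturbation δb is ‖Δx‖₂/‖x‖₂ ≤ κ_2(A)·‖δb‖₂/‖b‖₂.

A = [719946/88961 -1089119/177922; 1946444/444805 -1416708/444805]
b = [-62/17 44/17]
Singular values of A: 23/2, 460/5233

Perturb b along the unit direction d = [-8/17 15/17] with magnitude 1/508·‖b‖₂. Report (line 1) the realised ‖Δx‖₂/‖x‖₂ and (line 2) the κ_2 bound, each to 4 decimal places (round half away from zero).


σ_max = 23/2, σ_min = 460/5233
condition number: (23/2) ÷ (460/5233) = 130.8250
bound on ‖Δx‖/‖x‖: κ·ε = 130.8250·1/508 = 0.2575
solve Ax = b  →  x = [27.1635 36.5078]
‖b‖₂ = 4.4721 and ‖x‖₂ = 45.5047
Δx = A⁻¹·δb where δb = 1/508·4.4721·d; ‖Δx‖ = 0.1001
relative error = 0.0022
tightness: 0.0022 against a bound of 0.2575 (unrounded ratio ≈ 0.0085)

0.0022
0.2575


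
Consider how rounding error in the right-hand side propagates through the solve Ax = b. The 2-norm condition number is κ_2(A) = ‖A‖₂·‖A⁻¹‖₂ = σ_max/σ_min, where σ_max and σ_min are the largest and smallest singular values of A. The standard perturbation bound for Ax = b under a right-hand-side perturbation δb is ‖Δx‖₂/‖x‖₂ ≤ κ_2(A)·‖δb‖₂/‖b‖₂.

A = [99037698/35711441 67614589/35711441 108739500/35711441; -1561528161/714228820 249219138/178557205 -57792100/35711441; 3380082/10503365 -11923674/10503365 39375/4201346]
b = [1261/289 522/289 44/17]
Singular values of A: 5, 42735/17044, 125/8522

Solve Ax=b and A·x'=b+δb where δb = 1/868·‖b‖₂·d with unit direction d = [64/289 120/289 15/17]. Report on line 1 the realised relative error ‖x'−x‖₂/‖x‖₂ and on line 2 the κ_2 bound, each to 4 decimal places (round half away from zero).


σ_max = 5, σ_min = 125/8522
κ_2(A) = 5 / (125/8522) = 340.8800
bound on ‖Δx‖/‖x‖: κ·ε = 340.8800·1/868 = 0.3927
solve Ax = b  →  x = [-180.3551 -51.7727 197.8891]
‖b‖ = 5.3852, ‖x‖ = 272.7058
Δx = A⁻¹·δb where δb = 1/868·5.3852·d; ‖Δx‖ = 0.4230
relative error = 0.0016
realised/bound (from unrounded values) ≈ 0.0039

0.0016
0.3927


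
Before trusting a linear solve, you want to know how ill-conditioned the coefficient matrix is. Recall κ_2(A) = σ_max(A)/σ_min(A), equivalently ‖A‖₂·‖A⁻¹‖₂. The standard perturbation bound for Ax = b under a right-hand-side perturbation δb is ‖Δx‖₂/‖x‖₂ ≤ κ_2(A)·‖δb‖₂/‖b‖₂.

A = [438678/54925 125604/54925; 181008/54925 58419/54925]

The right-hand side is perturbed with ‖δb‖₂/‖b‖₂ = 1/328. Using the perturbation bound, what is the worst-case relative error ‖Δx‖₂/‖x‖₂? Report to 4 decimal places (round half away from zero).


form AᵀA = [1332557892/17850625 388603656/17850625; 388603656/17850625 113545233/17850625] with trace 2313765/28561 and determinant 26244/28561
char-poly roots: 81 and 324/28561
so κ_2 = √(81 / (324/28561)) = 84.5000
bound on ‖Δx‖/‖x‖: κ·ε = 84.5000·1/328 = 0.2576

0.2576


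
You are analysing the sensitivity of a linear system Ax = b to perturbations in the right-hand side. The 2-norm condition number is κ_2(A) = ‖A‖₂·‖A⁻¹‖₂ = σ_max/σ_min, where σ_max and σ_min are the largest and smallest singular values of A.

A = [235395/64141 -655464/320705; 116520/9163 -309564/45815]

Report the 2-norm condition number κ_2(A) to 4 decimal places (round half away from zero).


188.6500

M = AᵀA = [720679415625/4114067881 -384348483000/4114067881; -384348483000/4114067881 205011867600/4114067881]. tr(M)=3203084025/14235529, det(M)=20250000/14235529
solving λ² − 3203084025/14235529·λ + 20250000/14235529 = 0 gives λ = 225, 90000/14235529
κ = σ_max/σ_min = 15/(300/3773) = 188.6500


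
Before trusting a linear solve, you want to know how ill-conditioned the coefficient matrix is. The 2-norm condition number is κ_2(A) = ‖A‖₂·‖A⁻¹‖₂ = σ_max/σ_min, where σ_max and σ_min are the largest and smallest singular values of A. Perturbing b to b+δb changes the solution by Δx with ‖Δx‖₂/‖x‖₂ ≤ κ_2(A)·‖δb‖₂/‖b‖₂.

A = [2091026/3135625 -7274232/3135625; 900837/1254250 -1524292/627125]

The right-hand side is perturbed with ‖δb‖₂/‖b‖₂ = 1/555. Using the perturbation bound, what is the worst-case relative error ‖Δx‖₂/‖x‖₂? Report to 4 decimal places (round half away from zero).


AᵀA = [44919430969/46764062500 -38495649402/11691015625; -38495649402/11691015625 131987043664/11691015625]; tr = 916588169/74822500, det = 38416/18705625
eigenvalues of AᵀA: λ = (tr ± √(tr²−4·det))/2 = 49/4, 3136/18705625
so κ_2 = √((49/4) / (3136/18705625)) = 270.3125
perturbation bound = 270.3125·1/555 = 0.4870

0.4870


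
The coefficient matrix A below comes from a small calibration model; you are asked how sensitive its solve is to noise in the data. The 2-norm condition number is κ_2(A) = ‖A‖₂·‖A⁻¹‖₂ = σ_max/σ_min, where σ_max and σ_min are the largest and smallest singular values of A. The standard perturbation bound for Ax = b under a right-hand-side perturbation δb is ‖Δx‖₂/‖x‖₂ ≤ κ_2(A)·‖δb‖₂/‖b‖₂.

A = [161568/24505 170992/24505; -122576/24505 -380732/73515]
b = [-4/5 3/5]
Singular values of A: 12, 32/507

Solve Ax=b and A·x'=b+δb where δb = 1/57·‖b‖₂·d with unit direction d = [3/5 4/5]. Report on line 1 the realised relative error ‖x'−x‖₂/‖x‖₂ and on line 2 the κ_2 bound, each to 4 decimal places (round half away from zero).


3.3355
3.3355

from the listed singular values, σ₁ = 12, σ_n = 32/507
κ = σ_max/σ_min = 12/(32/507) = 190.1250
bound on ‖Δx‖/‖x‖: κ·ε = 190.1250·1/57 = 3.3355
solve Ax = b  →  x = [-0.0575 -0.0603]
‖b‖₂ = 1.0000 and ‖x‖₂ = 0.0833
re-solving with b+δb shifts x by Δx of norm 0.2780
relative error = 3.3355
tightness: 3.3355 against a bound of 3.3355; the bound is attained (ratio 1)


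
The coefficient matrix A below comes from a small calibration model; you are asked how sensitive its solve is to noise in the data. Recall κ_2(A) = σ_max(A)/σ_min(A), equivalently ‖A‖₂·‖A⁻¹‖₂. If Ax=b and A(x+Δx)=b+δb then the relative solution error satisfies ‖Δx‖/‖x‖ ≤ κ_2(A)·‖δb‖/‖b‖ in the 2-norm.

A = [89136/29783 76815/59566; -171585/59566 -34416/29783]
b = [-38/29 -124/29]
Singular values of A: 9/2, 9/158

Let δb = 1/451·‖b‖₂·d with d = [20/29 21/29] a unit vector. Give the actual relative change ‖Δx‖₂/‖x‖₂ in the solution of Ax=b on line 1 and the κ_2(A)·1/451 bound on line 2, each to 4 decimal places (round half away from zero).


largest singular value 9/2, smallest 9/158
κ = σ_max/σ_min = (9/2)/(9/158) = 79.0000
bound on ‖Δx‖/‖x‖: κ·ε = 79.0000·1/451 = 0.1752
solve Ax = b  →  x = [27.4188 -64.6496]
‖b‖₂ = 4.4721 and ‖x‖₂ = 70.2236
δb = ε·‖b‖·d = [0.0068 0.0072]; solving A·Δx = δb gives ‖Δx‖ = 0.1741
relative error = 0.0025
so the bound overstates the realised error by a factor of ≈ 70.6612 (computed from the unrounded values)

0.0025
0.1752


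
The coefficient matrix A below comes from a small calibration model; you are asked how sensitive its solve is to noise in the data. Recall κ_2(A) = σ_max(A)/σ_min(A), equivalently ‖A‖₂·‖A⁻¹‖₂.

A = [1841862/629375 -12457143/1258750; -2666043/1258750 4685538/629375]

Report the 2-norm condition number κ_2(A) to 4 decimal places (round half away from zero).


201.4000

form AᵀA = [827104311441/63378062500 -708723682128/15844515625; -708723682128/15844515625 9719899084809/63378062500] with trace 8437602717/50702450 and determinant 276922881/405619600
char-poly roots: 16641/100 and 16641/4056196
σ_max=√(16641/100)=(129/10), σ_min=√(16641/4056196)=(129/2014) → κ = 201.4000


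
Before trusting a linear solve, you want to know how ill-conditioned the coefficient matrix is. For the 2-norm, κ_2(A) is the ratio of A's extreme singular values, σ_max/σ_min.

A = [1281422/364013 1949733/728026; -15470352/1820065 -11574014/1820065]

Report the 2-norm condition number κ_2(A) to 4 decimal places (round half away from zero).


350.0125

form AᵀA = [1659070115716/19601400025 1244286716787/19601400025; 1244286716787/19601400025 3732944790361/78405600100] with trace 414769010129/3136224004 and determinant 111936400/784056001
eigenvalues of AᵀA: λ = (tr ± √(tr²−4·det))/2 = 529/4, 846400/784056001
κ_2(A) = √(λ_max/λ_min) = √((529/4) / (846400/784056001)) = 350.0125


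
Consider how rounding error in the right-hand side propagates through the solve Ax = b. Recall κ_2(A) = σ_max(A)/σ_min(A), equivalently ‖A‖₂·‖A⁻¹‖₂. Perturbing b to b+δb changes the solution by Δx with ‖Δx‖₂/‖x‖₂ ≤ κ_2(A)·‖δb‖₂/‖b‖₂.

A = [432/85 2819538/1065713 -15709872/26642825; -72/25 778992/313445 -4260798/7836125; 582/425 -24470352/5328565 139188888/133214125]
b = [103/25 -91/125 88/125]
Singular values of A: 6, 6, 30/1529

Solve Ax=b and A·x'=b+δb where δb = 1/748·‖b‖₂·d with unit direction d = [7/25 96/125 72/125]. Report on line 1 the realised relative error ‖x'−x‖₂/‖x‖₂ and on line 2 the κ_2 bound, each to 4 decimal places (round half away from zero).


0.0057
0.4088

from the listed singular values, σ₁ = 6, σ_n = 30/1529
κ = σ_max/σ_min = 6/(30/1529) = 305.8000
perturbation bound = 305.8000·1/748 = 0.4088
solve Ax = b  →  x = [0.6667 11.3504 49.6870]
2-norm of b is 4.2426; of x, 50.9713
with δb = [0.0016 0.0044 0.0033], A·Δx = δb → ‖Δx‖ = 0.2891
relative error = 0.0057
so the bound overstates the realised error by a factor of ≈ 72.0843 (computed from the unrounded values)


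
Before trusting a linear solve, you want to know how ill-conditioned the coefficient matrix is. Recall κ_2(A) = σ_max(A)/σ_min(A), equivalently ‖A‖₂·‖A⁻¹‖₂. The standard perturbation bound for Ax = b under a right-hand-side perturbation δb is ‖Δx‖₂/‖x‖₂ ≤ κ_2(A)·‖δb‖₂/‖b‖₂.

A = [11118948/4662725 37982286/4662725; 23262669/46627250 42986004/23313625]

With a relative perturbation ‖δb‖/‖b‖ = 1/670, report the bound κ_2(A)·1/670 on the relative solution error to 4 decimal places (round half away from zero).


0.3395

form AᵀA = [7676533153881/1293337562500 6578263631898/323334390625; 6578263631898/323334390625 22554519800436/323334390625] with trace 156631379769/2069340100 and determinant 57289761/517335025
char-poly roots: 7569/100 and 30276/20693401
κ = σ_max/σ_min = (87/10)/(174/4549) = 227.4500
κ_2(A)·‖δb‖/‖b‖ = 0.3395


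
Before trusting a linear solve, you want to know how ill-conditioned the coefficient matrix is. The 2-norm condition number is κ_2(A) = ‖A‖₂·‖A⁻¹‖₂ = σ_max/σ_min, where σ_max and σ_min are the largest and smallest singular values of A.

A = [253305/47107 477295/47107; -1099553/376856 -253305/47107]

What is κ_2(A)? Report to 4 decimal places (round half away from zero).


260.8000

form AᵀA = [1081920593/28907072 253558305/3613384; 253558305/3613384 59428850/451673] with trace 287374529/1700416 and determinant 714025/1700416
eigenvalues of AᵀA: λ = (tr ± √(tr²−4·det))/2 = 169, 4225/1700416
κ_2(A) = √(λ_max/λ_min) = √(169 / (4225/1700416)) = 260.8000


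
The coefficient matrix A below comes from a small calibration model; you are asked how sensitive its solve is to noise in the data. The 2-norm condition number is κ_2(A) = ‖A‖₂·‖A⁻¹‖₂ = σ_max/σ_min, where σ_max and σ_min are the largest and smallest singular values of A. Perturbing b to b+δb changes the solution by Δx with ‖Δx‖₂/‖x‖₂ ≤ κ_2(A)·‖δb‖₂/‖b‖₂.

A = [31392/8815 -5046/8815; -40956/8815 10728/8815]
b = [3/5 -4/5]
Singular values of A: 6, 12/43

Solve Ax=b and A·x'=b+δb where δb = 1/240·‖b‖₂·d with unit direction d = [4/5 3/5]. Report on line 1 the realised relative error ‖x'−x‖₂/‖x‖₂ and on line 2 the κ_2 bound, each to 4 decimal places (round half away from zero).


0.0896
0.0896

σ_max = 6, σ_min = 12/43
condition number: 6 ÷ (12/43) = 21.5000
worst-case relative error ≤ 21.5000 × 1/240 = 0.0896
solve Ax = b  →  x = [0.1626 -0.0366]
‖b‖ = 1.0000, ‖x‖ = 0.1667
δb = ε·‖b‖·d = [0.0033 0.0025]; solving A·Δx = δb gives ‖Δx‖ = 0.0149
relative error = 0.0896
tightness: 0.0896 against a bound of 0.0896; the bound is attained (ratio 1)
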